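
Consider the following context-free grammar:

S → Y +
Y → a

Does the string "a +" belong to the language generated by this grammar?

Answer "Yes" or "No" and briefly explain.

Yes - a valid derivation exists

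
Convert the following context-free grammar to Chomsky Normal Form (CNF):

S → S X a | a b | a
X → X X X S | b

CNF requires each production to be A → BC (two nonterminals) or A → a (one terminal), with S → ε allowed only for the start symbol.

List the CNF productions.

TA → a; TB → b; S → a; X → b; S → S X0; X0 → X TA; S → TA TB; X → X X1; X1 → X X2; X2 → X S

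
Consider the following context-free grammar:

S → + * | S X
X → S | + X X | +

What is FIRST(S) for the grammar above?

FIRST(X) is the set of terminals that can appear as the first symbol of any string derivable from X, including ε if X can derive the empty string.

We compute FIRST(S) using the standard algorithm.
FIRST(S) = {+}
FIRST(X) = {+}
Therefore, FIRST(S) = {+}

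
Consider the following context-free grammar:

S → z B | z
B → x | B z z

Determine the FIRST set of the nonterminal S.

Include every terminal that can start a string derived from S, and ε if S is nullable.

We compute FIRST(S) using the standard algorithm.
FIRST(B) = {x}
FIRST(S) = {z}
Therefore, FIRST(S) = {z}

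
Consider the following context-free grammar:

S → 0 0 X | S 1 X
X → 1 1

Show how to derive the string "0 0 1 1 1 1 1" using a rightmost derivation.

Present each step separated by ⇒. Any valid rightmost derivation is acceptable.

S ⇒ S 1 X ⇒ S 1 1 1 ⇒ 0 0 X 1 1 1 ⇒ 0 0 1 1 1 1 1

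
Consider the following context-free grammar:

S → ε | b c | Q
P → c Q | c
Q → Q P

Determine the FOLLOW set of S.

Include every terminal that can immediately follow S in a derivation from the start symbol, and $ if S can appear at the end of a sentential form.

We compute FOLLOW(S) using the standard algorithm.
FOLLOW(S) starts with {$}.
FIRST(P) = {c}
FIRST(Q) = {}
FIRST(S) = {b, ε}
FOLLOW(P) = {$, c}
FOLLOW(Q) = {$, c}
FOLLOW(S) = {$}
Therefore, FOLLOW(S) = {$}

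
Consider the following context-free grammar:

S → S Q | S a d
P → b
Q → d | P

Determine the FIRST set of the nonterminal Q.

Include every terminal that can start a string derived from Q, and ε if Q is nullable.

We compute FIRST(Q) using the standard algorithm.
FIRST(P) = {b}
FIRST(Q) = {b, d}
FIRST(S) = {}
Therefore, FIRST(Q) = {b, d}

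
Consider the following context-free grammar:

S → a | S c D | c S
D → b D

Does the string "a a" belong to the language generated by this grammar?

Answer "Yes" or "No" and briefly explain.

No - no valid derivation exists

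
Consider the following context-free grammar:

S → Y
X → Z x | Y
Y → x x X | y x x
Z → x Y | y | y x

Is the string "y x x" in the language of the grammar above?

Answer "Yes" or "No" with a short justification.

Yes - a valid derivation exists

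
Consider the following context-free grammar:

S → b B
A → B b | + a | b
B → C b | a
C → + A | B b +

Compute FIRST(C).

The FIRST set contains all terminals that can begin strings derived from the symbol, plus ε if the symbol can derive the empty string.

We compute FIRST(C) using the standard algorithm.
FIRST(A) = {+, a, b}
FIRST(B) = {+, a}
FIRST(C) = {+, a}
FIRST(S) = {b}
Therefore, FIRST(C) = {+, a}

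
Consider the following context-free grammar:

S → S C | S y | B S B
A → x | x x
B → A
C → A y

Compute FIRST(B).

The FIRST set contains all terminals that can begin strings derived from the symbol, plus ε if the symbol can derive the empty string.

We compute FIRST(B) using the standard algorithm.
FIRST(A) = {x}
FIRST(B) = {x}
FIRST(C) = {x}
FIRST(S) = {x}
Therefore, FIRST(B) = {x}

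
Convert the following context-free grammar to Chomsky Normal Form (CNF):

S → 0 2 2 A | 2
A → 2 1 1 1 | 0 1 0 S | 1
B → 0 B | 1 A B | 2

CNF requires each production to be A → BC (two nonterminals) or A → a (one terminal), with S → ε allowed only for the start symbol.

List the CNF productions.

T0 → 0; T2 → 2; S → 2; T1 → 1; A → 1; B → 2; S → T0 X0; X0 → T2 X1; X1 → T2 A; A → T2 X2; X2 → T1 X3; X3 → T1 T1; A → T0 X4; X4 → T1 X5; X5 → T0 S; B → T0 B; B → T1 X6; X6 → A B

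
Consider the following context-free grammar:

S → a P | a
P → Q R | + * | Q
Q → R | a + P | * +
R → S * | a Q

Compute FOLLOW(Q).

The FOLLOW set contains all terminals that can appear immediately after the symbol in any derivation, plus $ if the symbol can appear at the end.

We compute FOLLOW(Q) using the standard algorithm.
FOLLOW(S) starts with {$}.
FIRST(P) = {*, +, a}
FIRST(Q) = {*, a}
FIRST(R) = {a}
FIRST(S) = {a}
FOLLOW(P) = {$, *, a}
FOLLOW(Q) = {$, *, a}
FOLLOW(R) = {$, *, a}
FOLLOW(S) = {$, *}
Therefore, FOLLOW(Q) = {$, *, a}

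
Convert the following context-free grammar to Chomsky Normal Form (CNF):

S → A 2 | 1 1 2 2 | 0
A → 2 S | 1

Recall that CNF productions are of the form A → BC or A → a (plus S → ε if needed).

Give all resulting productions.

T2 → 2; T1 → 1; S → 0; A → 1; S → A T2; S → T1 X0; X0 → T1 X1; X1 → T2 T2; A → T2 S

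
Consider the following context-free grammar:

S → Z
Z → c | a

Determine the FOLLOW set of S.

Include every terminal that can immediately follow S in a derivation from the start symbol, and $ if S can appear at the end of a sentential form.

We compute FOLLOW(S) using the standard algorithm.
FOLLOW(S) starts with {$}.
FIRST(S) = {a, c}
FIRST(Z) = {a, c}
FOLLOW(S) = {$}
FOLLOW(Z) = {$}
Therefore, FOLLOW(S) = {$}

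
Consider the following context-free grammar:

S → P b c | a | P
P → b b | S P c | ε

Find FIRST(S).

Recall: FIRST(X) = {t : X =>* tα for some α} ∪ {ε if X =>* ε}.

We compute FIRST(S) using the standard algorithm.
FIRST(P) = {a, b, c, ε}
FIRST(S) = {a, b, c, ε}
Therefore, FIRST(S) = {a, b, c, ε}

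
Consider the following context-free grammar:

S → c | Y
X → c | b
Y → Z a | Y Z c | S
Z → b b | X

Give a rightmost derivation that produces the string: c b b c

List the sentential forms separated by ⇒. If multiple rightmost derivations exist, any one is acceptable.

S ⇒ Y ⇒ Y Z c ⇒ Y b b c ⇒ S b b c ⇒ c b b c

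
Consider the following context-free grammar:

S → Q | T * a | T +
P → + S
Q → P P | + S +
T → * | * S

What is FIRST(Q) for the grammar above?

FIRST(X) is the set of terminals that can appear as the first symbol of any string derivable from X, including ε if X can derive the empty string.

We compute FIRST(Q) using the standard algorithm.
FIRST(P) = {+}
FIRST(Q) = {+}
FIRST(S) = {*, +}
FIRST(T) = {*}
Therefore, FIRST(Q) = {+}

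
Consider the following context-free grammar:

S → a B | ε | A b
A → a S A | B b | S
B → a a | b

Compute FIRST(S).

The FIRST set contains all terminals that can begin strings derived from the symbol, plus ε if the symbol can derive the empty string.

We compute FIRST(S) using the standard algorithm.
FIRST(A) = {a, b, ε}
FIRST(B) = {a, b}
FIRST(S) = {a, b, ε}
Therefore, FIRST(S) = {a, b, ε}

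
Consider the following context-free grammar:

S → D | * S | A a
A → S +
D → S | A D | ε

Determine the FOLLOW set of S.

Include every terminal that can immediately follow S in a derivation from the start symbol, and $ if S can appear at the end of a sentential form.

We compute FOLLOW(S) using the standard algorithm.
FOLLOW(S) starts with {$}.
FIRST(A) = {*, +}
FIRST(D) = {*, +, ε}
FIRST(S) = {*, +, ε}
FOLLOW(A) = {$, *, +, a}
FOLLOW(D) = {$, +}
FOLLOW(S) = {$, +}
Therefore, FOLLOW(S) = {$, +}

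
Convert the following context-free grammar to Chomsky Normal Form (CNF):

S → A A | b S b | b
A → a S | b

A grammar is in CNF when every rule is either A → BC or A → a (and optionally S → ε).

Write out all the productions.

TB → b; S → b; TA → a; A → b; S → A A; S → TB X0; X0 → S TB; A → TA S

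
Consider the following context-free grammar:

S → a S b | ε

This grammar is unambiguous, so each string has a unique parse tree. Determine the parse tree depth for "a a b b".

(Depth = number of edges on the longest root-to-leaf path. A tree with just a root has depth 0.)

3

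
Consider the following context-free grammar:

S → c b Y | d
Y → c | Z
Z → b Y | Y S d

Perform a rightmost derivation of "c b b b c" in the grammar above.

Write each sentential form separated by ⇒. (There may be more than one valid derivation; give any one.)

S ⇒ c b Y ⇒ c b Z ⇒ c b b Y ⇒ c b b Z ⇒ c b b b Y ⇒ c b b b c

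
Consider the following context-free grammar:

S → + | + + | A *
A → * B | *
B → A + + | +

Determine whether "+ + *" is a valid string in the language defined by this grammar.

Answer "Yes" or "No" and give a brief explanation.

No - no valid derivation exists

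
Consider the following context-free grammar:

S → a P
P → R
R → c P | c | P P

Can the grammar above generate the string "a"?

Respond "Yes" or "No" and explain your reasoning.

No - no valid derivation exists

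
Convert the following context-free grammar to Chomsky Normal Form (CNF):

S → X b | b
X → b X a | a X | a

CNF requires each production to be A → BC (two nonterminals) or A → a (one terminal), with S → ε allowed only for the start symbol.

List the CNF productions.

TB → b; S → b; TA → a; X → a; S → X TB; X → TB X0; X0 → X TA; X → TA X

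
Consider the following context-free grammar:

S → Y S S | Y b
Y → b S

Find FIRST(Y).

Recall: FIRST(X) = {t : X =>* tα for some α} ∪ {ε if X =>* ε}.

We compute FIRST(Y) using the standard algorithm.
FIRST(S) = {b}
FIRST(Y) = {b}
Therefore, FIRST(Y) = {b}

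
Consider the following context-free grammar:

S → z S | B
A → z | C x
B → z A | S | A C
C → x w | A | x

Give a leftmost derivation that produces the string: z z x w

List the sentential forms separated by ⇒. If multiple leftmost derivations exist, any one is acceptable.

S ⇒ z S ⇒ z B ⇒ z A C ⇒ z z C ⇒ z z x w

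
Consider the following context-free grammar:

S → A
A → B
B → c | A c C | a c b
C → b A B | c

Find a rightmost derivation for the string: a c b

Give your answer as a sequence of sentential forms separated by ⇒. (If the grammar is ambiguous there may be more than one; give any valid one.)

S ⇒ A ⇒ B ⇒ a c b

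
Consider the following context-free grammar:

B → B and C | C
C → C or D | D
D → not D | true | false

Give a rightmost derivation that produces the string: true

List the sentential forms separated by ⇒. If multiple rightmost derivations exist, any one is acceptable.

B ⇒ C ⇒ D ⇒ true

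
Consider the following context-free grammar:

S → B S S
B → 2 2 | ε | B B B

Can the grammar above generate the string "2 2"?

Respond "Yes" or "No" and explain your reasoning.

No - no valid derivation exists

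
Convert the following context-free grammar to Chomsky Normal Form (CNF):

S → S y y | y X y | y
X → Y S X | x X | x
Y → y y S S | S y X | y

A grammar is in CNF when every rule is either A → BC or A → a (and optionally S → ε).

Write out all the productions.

TY → y; S → y; TX → x; X → x; Y → y; S → S X0; X0 → TY TY; S → TY X1; X1 → X TY; X → Y X2; X2 → S X; X → TX X; Y → TY X3; X3 → TY X4; X4 → S S; Y → S X5; X5 → TY X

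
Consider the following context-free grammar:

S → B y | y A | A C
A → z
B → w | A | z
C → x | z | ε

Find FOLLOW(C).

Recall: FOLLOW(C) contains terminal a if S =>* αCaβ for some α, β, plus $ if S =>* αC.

We compute FOLLOW(C) using the standard algorithm.
FOLLOW(S) starts with {$}.
FIRST(A) = {z}
FIRST(B) = {w, z}
FIRST(C) = {x, z, ε}
FIRST(S) = {w, y, z}
FOLLOW(A) = {$, x, y, z}
FOLLOW(B) = {y}
FOLLOW(C) = {$}
FOLLOW(S) = {$}
Therefore, FOLLOW(C) = {$}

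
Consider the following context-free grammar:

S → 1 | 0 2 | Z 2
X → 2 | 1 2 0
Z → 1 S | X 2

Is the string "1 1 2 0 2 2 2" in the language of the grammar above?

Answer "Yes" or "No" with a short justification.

Yes - a valid derivation exists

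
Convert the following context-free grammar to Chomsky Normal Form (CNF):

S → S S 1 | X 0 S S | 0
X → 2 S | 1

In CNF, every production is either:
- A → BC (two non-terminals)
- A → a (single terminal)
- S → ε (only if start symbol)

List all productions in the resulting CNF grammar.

T1 → 1; T0 → 0; S → 0; T2 → 2; X → 1; S → S X0; X0 → S T1; S → X X1; X1 → T0 X2; X2 → S S; X → T2 S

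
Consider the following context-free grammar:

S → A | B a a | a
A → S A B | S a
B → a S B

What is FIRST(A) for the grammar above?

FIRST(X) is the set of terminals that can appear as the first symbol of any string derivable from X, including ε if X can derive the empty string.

We compute FIRST(A) using the standard algorithm.
FIRST(A) = {a}
FIRST(B) = {a}
FIRST(S) = {a}
Therefore, FIRST(A) = {a}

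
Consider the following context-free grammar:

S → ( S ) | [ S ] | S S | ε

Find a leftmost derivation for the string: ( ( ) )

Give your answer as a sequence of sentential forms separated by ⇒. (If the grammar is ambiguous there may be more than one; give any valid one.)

S ⇒ ( S ) ⇒ ( ( S ) ) ⇒ ( ( ) )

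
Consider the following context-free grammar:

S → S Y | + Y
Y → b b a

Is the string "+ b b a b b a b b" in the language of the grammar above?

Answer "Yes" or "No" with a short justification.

No - no valid derivation exists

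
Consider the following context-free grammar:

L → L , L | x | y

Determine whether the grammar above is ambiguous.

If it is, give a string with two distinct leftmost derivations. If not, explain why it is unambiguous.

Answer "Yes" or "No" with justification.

Yes - the string 'y , x , y , y , y' has two distinct leftmost derivations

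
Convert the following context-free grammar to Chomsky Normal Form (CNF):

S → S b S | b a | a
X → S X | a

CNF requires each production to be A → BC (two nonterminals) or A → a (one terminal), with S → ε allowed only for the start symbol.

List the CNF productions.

TB → b; TA → a; S → a; X → a; S → S X0; X0 → TB S; S → TB TA; X → S X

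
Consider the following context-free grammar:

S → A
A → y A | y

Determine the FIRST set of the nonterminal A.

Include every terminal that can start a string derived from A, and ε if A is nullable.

We compute FIRST(A) using the standard algorithm.
FIRST(A) = {y}
FIRST(S) = {y}
Therefore, FIRST(A) = {y}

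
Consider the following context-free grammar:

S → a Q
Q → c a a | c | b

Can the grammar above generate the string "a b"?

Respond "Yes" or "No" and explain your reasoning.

Yes - a valid derivation exists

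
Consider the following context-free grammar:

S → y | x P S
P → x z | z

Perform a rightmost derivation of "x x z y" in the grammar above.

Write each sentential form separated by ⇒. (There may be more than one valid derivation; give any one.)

S ⇒ x P S ⇒ x P y ⇒ x x z y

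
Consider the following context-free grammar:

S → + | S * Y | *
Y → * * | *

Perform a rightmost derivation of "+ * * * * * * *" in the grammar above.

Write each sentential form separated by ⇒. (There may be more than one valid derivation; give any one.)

S ⇒ S * Y ⇒ S * * * ⇒ S * Y * * * ⇒ S * * * * * ⇒ S * Y * * * * * ⇒ S * * * * * * * ⇒ + * * * * * * *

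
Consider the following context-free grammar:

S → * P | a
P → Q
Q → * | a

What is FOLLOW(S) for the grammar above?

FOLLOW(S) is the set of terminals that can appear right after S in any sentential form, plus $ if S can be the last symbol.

We compute FOLLOW(S) using the standard algorithm.
FOLLOW(S) starts with {$}.
FIRST(P) = {*, a}
FIRST(Q) = {*, a}
FIRST(S) = {*, a}
FOLLOW(P) = {$}
FOLLOW(Q) = {$}
FOLLOW(S) = {$}
Therefore, FOLLOW(S) = {$}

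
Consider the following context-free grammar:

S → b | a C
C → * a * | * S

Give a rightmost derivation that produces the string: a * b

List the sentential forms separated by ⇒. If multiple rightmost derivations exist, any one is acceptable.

S ⇒ a C ⇒ a * S ⇒ a * b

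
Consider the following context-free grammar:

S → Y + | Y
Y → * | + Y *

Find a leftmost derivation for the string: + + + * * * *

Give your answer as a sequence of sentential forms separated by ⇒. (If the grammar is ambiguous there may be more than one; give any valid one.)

S ⇒ Y ⇒ + Y * ⇒ + + Y * * ⇒ + + + Y * * * ⇒ + + + * * * *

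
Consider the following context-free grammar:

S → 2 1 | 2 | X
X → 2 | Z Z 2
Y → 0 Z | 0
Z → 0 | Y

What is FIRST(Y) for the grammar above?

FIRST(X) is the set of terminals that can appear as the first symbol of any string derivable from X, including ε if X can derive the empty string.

We compute FIRST(Y) using the standard algorithm.
FIRST(S) = {0, 2}
FIRST(X) = {0, 2}
FIRST(Y) = {0}
FIRST(Z) = {0}
Therefore, FIRST(Y) = {0}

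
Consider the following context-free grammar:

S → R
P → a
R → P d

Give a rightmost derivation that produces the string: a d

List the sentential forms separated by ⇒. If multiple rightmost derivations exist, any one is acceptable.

S ⇒ R ⇒ P d ⇒ a d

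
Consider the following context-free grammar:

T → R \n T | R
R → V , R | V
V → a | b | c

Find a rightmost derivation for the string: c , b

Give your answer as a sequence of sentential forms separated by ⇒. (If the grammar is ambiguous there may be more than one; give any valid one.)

T ⇒ R ⇒ V , R ⇒ V , V ⇒ V , b ⇒ c , b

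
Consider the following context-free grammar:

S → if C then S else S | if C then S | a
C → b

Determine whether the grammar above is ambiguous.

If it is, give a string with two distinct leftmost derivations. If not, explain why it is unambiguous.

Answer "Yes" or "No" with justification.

Yes - the string 'if b then if b then if b then a else a' has two distinct leftmost derivations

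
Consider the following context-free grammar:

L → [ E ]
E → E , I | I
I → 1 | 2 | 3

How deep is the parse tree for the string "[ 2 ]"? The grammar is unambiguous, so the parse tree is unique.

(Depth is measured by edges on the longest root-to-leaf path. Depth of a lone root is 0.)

3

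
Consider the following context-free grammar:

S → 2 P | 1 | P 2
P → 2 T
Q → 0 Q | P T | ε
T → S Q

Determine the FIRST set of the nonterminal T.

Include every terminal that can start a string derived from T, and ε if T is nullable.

We compute FIRST(T) using the standard algorithm.
FIRST(P) = {2}
FIRST(Q) = {0, 2, ε}
FIRST(S) = {1, 2}
FIRST(T) = {1, 2}
Therefore, FIRST(T) = {1, 2}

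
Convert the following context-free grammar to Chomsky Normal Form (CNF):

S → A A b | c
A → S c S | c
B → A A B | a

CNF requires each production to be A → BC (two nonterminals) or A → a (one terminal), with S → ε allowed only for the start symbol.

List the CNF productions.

TB → b; S → c; TC → c; A → c; B → a; S → A X0; X0 → A TB; A → S X1; X1 → TC S; B → A X2; X2 → A B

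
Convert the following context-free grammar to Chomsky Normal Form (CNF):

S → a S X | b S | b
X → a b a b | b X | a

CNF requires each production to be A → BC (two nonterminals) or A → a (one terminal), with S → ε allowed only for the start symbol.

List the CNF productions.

TA → a; TB → b; S → b; X → a; S → TA X0; X0 → S X; S → TB S; X → TA X1; X1 → TB X2; X2 → TA TB; X → TB X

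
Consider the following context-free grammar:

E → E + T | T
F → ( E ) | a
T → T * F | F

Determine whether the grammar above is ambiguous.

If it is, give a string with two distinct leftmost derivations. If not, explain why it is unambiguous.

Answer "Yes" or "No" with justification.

No - the grammar is unambiguous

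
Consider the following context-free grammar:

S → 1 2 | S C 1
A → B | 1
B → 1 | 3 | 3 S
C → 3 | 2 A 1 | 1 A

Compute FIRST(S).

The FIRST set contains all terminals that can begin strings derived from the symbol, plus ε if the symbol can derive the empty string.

We compute FIRST(S) using the standard algorithm.
FIRST(A) = {1, 3}
FIRST(B) = {1, 3}
FIRST(C) = {1, 2, 3}
FIRST(S) = {1}
Therefore, FIRST(S) = {1}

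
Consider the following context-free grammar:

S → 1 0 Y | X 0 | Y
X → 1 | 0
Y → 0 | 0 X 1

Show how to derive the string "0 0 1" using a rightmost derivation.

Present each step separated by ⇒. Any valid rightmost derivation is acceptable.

S ⇒ Y ⇒ 0 X 1 ⇒ 0 0 1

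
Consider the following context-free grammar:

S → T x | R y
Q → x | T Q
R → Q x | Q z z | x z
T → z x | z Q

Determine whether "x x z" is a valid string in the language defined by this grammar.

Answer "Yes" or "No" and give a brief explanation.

No - no valid derivation exists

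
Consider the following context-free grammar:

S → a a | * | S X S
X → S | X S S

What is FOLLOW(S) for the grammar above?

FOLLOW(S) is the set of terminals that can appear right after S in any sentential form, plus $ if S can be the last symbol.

We compute FOLLOW(S) using the standard algorithm.
FOLLOW(S) starts with {$}.
FIRST(S) = {*, a}
FIRST(X) = {*, a}
FOLLOW(S) = {$, *, a}
FOLLOW(X) = {*, a}
Therefore, FOLLOW(S) = {$, *, a}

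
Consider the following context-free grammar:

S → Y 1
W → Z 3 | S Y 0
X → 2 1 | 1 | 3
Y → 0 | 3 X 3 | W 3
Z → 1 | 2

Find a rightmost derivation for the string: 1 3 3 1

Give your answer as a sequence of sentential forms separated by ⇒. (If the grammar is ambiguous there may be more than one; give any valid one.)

S ⇒ Y 1 ⇒ W 3 1 ⇒ Z 3 3 1 ⇒ 1 3 3 1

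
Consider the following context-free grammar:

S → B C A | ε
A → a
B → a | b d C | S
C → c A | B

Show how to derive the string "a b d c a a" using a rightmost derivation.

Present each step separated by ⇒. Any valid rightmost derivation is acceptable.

S ⇒ B C A ⇒ B C a ⇒ B B a ⇒ B b d C a ⇒ B b d c A a ⇒ B b d c a a ⇒ a b d c a a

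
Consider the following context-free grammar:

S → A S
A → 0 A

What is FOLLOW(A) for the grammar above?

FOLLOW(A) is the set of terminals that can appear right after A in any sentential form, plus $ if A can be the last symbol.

We compute FOLLOW(A) using the standard algorithm.
FOLLOW(S) starts with {$}.
FIRST(A) = {0}
FIRST(S) = {0}
FOLLOW(A) = {0}
FOLLOW(S) = {$}
Therefore, FOLLOW(A) = {0}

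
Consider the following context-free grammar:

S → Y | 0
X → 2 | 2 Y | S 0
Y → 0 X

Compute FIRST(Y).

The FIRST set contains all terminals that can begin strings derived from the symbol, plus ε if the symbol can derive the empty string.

We compute FIRST(Y) using the standard algorithm.
FIRST(S) = {0}
FIRST(X) = {0, 2}
FIRST(Y) = {0}
Therefore, FIRST(Y) = {0}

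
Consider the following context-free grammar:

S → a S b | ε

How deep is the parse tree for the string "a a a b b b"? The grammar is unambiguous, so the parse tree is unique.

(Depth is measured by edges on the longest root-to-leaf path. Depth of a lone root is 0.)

4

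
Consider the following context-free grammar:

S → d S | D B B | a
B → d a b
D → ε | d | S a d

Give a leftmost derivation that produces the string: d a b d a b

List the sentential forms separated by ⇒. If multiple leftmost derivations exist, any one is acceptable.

S ⇒ D B B ⇒ B B ⇒ d a b B ⇒ d a b d a b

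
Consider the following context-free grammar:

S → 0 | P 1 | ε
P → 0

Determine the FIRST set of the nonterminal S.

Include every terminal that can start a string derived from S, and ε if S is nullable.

We compute FIRST(S) using the standard algorithm.
FIRST(P) = {0}
FIRST(S) = {0, ε}
Therefore, FIRST(S) = {0, ε}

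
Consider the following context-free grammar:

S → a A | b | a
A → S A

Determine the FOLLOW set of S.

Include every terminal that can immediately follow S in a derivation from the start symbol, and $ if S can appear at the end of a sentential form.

We compute FOLLOW(S) using the standard algorithm.
FOLLOW(S) starts with {$}.
FIRST(A) = {a, b}
FIRST(S) = {a, b}
FOLLOW(A) = {$, a, b}
FOLLOW(S) = {$, a, b}
Therefore, FOLLOW(S) = {$, a, b}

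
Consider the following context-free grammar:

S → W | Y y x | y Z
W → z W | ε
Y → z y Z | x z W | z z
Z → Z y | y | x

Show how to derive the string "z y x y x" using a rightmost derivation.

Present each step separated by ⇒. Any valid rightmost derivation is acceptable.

S ⇒ Y y x ⇒ z y Z y x ⇒ z y x y x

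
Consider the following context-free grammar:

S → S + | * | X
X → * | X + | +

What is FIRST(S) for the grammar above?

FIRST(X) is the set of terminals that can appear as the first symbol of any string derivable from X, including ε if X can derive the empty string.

We compute FIRST(S) using the standard algorithm.
FIRST(S) = {*, +}
FIRST(X) = {*, +}
Therefore, FIRST(S) = {*, +}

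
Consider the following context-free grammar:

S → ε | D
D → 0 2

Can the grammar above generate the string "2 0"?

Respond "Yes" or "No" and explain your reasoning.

No - no valid derivation exists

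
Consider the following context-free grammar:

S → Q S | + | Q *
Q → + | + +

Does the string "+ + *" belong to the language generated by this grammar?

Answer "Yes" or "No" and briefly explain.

Yes - a valid derivation exists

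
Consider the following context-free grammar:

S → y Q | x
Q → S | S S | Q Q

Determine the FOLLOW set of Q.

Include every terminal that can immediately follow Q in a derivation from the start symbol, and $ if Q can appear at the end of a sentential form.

We compute FOLLOW(Q) using the standard algorithm.
FOLLOW(S) starts with {$}.
FIRST(Q) = {x, y}
FIRST(S) = {x, y}
FOLLOW(Q) = {$, x, y}
FOLLOW(S) = {$, x, y}
Therefore, FOLLOW(Q) = {$, x, y}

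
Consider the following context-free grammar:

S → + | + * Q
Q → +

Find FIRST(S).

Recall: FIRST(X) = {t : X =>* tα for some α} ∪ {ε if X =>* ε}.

We compute FIRST(S) using the standard algorithm.
FIRST(Q) = {+}
FIRST(S) = {+}
Therefore, FIRST(S) = {+}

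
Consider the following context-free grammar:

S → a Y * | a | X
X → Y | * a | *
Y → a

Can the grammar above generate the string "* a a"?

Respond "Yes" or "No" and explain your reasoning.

No - no valid derivation exists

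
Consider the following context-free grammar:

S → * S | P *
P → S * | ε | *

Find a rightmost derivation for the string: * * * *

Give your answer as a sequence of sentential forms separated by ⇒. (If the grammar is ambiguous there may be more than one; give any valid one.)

S ⇒ * S ⇒ * * S ⇒ * * P * ⇒ * * * *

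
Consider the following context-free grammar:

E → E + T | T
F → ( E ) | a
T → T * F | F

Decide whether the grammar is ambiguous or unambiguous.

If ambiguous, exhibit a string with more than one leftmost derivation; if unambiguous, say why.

Unambiguous - every string in the language has a unique leftmost derivation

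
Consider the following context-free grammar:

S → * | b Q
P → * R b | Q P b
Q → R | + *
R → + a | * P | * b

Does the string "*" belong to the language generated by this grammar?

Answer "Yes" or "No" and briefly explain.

Yes - a valid derivation exists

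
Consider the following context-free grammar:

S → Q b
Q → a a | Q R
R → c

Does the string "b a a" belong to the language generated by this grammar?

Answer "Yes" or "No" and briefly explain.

No - no valid derivation exists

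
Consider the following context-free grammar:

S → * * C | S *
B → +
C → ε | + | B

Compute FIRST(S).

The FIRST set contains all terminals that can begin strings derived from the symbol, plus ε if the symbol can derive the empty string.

We compute FIRST(S) using the standard algorithm.
FIRST(B) = {+}
FIRST(C) = {+, ε}
FIRST(S) = {*}
Therefore, FIRST(S) = {*}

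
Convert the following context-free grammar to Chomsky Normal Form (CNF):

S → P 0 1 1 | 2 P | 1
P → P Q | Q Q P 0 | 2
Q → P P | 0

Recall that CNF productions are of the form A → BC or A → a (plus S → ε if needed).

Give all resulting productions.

T0 → 0; T1 → 1; T2 → 2; S → 1; P → 2; Q → 0; S → P X0; X0 → T0 X1; X1 → T1 T1; S → T2 P; P → P Q; P → Q X2; X2 → Q X3; X3 → P T0; Q → P P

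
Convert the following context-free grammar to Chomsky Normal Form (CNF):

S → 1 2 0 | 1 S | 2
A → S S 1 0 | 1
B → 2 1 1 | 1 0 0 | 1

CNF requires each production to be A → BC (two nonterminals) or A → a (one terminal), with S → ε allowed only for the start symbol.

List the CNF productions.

T1 → 1; T2 → 2; T0 → 0; S → 2; A → 1; B → 1; S → T1 X0; X0 → T2 T0; S → T1 S; A → S X1; X1 → S X2; X2 → T1 T0; B → T2 X3; X3 → T1 T1; B → T1 X4; X4 → T0 T0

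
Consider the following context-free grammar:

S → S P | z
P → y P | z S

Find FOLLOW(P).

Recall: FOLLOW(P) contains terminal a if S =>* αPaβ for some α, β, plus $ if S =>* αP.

We compute FOLLOW(P) using the standard algorithm.
FOLLOW(S) starts with {$}.
FIRST(P) = {y, z}
FIRST(S) = {z}
FOLLOW(P) = {$, y, z}
FOLLOW(S) = {$, y, z}
Therefore, FOLLOW(P) = {$, y, z}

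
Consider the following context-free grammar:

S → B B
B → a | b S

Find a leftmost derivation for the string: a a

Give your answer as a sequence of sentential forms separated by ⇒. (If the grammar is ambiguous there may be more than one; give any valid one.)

S ⇒ B B ⇒ a B ⇒ a a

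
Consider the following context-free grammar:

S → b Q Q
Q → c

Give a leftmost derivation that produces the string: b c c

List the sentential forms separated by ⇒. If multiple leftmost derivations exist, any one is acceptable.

S ⇒ b Q Q ⇒ b c Q ⇒ b c c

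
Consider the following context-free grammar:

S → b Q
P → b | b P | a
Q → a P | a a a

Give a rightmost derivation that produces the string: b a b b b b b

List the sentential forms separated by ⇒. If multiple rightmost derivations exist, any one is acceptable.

S ⇒ b Q ⇒ b a P ⇒ b a b P ⇒ b a b b P ⇒ b a b b b P ⇒ b a b b b b P ⇒ b a b b b b b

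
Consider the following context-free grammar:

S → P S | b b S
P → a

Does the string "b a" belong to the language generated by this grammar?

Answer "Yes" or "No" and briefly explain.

No - no valid derivation exists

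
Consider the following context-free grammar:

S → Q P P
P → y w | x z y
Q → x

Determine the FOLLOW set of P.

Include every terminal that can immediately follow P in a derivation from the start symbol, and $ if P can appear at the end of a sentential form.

We compute FOLLOW(P) using the standard algorithm.
FOLLOW(S) starts with {$}.
FIRST(P) = {x, y}
FIRST(Q) = {x}
FIRST(S) = {x}
FOLLOW(P) = {$, x, y}
FOLLOW(Q) = {x, y}
FOLLOW(S) = {$}
Therefore, FOLLOW(P) = {$, x, y}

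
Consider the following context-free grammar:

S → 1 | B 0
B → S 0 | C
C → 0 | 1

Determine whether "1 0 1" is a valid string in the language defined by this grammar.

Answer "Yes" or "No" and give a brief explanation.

No - no valid derivation exists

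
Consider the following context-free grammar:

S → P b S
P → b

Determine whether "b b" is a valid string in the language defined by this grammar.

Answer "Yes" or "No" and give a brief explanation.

No - no valid derivation exists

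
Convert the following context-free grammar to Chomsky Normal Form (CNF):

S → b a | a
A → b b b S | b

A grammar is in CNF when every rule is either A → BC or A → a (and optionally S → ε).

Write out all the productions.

TB → b; TA → a; S → a; A → b; S → TB TA; A → TB X0; X0 → TB X1; X1 → TB S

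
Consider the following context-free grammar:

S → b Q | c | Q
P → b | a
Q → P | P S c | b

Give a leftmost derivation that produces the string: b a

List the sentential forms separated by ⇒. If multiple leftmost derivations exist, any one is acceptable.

S ⇒ b Q ⇒ b P ⇒ b a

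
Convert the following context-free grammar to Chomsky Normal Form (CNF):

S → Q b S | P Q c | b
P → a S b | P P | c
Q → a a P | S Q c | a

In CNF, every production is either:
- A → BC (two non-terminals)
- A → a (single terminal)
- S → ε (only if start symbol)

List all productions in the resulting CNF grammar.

TB → b; TC → c; S → b; TA → a; P → c; Q → a; S → Q X0; X0 → TB S; S → P X1; X1 → Q TC; P → TA X2; X2 → S TB; P → P P; Q → TA X3; X3 → TA P; Q → S X4; X4 → Q TC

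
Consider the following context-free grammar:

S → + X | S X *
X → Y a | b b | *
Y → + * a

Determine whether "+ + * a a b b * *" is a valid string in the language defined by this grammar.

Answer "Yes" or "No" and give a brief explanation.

No - no valid derivation exists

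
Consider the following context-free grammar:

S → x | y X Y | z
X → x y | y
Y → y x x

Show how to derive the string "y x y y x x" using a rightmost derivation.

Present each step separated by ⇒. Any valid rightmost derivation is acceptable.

S ⇒ y X Y ⇒ y X y x x ⇒ y x y y x x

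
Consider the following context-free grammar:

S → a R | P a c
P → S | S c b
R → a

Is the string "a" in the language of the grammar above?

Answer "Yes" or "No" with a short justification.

No - no valid derivation exists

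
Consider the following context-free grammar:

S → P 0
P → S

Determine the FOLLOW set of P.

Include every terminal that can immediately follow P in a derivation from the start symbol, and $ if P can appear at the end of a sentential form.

We compute FOLLOW(P) using the standard algorithm.
FOLLOW(S) starts with {$}.
FIRST(P) = {}
FIRST(S) = {}
FOLLOW(P) = {0}
FOLLOW(S) = {$, 0}
Therefore, FOLLOW(P) = {0}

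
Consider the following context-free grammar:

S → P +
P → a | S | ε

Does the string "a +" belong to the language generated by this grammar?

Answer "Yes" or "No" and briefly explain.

Yes - a valid derivation exists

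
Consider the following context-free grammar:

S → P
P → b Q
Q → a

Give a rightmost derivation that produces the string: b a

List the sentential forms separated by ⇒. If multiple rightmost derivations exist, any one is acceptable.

S ⇒ P ⇒ b Q ⇒ b a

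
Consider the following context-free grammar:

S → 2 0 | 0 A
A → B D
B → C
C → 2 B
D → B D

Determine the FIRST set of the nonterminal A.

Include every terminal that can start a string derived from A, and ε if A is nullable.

We compute FIRST(A) using the standard algorithm.
FIRST(A) = {2}
FIRST(B) = {2}
FIRST(C) = {2}
FIRST(D) = {2}
FIRST(S) = {0, 2}
Therefore, FIRST(A) = {2}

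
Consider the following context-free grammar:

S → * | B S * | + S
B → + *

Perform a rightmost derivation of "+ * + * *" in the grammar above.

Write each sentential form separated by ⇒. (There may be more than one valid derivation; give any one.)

S ⇒ B S * ⇒ B + S * ⇒ B + * * ⇒ + * + * *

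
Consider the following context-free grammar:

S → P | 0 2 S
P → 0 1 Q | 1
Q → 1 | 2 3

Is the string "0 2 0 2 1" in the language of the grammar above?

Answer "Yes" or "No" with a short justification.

Yes - a valid derivation exists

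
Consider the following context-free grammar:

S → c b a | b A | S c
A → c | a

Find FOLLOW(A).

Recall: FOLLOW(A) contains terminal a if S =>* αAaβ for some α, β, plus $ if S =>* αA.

We compute FOLLOW(A) using the standard algorithm.
FOLLOW(S) starts with {$}.
FIRST(A) = {a, c}
FIRST(S) = {b, c}
FOLLOW(A) = {$, c}
FOLLOW(S) = {$, c}
Therefore, FOLLOW(A) = {$, c}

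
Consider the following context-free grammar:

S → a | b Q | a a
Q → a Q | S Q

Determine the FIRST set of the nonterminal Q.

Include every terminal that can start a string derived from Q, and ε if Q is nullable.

We compute FIRST(Q) using the standard algorithm.
FIRST(Q) = {a, b}
FIRST(S) = {a, b}
Therefore, FIRST(Q) = {a, b}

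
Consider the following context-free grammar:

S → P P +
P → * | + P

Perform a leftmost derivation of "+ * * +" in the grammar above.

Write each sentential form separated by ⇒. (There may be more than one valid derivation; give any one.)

S ⇒ P P + ⇒ + P P + ⇒ + * P + ⇒ + * * +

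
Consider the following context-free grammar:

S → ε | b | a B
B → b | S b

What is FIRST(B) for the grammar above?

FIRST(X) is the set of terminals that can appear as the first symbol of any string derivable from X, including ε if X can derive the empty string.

We compute FIRST(B) using the standard algorithm.
FIRST(B) = {a, b}
FIRST(S) = {a, b, ε}
Therefore, FIRST(B) = {a, b}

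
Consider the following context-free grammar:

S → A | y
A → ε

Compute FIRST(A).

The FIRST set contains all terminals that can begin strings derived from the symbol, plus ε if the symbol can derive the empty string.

We compute FIRST(A) using the standard algorithm.
FIRST(A) = {ε}
FIRST(S) = {y, ε}
Therefore, FIRST(A) = {ε}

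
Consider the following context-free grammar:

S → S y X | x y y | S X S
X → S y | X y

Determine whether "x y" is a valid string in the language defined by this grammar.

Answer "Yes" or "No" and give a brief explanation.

No - no valid derivation exists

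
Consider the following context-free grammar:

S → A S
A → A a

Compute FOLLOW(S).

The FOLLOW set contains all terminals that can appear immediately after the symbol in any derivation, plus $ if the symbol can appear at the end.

We compute FOLLOW(S) using the standard algorithm.
FOLLOW(S) starts with {$}.
FIRST(A) = {}
FIRST(S) = {}
FOLLOW(A) = {a}
FOLLOW(S) = {$}
Therefore, FOLLOW(S) = {$}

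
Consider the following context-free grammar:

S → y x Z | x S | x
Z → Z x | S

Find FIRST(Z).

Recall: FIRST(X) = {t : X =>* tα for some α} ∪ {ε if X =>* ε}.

We compute FIRST(Z) using the standard algorithm.
FIRST(S) = {x, y}
FIRST(Z) = {x, y}
Therefore, FIRST(Z) = {x, y}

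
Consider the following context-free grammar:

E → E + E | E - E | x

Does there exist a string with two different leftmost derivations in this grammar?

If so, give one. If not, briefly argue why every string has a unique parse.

Yes - the string 'x - x + x - x' has two distinct leftmost derivations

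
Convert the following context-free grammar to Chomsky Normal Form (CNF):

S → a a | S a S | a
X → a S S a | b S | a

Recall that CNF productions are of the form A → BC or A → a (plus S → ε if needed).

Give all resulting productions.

TA → a; S → a; TB → b; X → a; S → TA TA; S → S X0; X0 → TA S; X → TA X1; X1 → S X2; X2 → S TA; X → TB S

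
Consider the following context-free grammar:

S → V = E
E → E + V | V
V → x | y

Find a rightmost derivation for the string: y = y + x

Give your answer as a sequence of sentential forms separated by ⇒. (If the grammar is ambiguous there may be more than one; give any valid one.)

S ⇒ V = E ⇒ V = E + V ⇒ V = E + x ⇒ V = V + x ⇒ V = y + x ⇒ y = y + x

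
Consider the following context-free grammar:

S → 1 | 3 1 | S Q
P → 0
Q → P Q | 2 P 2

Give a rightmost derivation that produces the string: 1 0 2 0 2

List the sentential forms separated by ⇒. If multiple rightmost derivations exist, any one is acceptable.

S ⇒ S Q ⇒ S P Q ⇒ S P 2 P 2 ⇒ S P 2 0 2 ⇒ S 0 2 0 2 ⇒ 1 0 2 0 2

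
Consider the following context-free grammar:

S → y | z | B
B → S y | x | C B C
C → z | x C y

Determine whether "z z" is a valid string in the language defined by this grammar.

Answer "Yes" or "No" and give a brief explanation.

No - no valid derivation exists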